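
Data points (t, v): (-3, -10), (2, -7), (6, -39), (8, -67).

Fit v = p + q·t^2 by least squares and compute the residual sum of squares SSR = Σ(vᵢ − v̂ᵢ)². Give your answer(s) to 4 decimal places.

From the data, Σ1 = 4, Σt^2 = 113, Σt^2·t^2 = 5489.
Moment sums: Σv = -123, Σt^2·v = -5810.
det = 4·5489 − 113² = 9187.
p = ((-123)·5489 − 113·(-5810))/9187 = -18617/9187; q = (4·(-5810) − 113·(-123))/9187 = -9341/9187.
Residuals: 10816/9187, -8328/9187, -3400/9187, 912/9187; SSR = 21632/9187.

SSR = 2.3546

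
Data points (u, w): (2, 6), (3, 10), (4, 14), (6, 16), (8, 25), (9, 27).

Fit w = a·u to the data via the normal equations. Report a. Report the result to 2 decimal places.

a = 3.03

Entries of MᵀM: Σu·u = 210.
Moment sums: Σu·w = 637.
MᵀM·[a]ᵀ = Mᵀw becomes [[210]]·[a]ᵀ = [637]ᵀ.
a = 637/210 = 3.03333.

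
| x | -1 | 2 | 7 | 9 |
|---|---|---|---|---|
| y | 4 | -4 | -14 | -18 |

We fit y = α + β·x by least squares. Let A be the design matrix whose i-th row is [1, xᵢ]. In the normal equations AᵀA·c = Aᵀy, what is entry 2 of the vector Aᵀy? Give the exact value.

-272

Entry 2 ↔ basis x, so (Aᵀy)_{2} = Σᵢ (x)·yᵢ = (-1)·(4) + (2)·(-4) + (7)·(-14) + (9)·(-18) = -272.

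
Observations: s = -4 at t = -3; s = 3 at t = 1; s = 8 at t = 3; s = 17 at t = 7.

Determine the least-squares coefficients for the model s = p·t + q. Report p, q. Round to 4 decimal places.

p = 2.1154, q = 1.7692

Normal-equation sums: Σt·t = 68, Σt = 8, Σ1 = 4.
And Σt·s = 158, Σs = 24.
So MᵀM·[p, q]ᵀ = Mᵀs: [[68, 8]; [8, 4]]·[p, q]ᵀ = [158, 24]ᵀ.
Eliminating q: 4·(row 1) − 8·(row 2) gives 208·p = 4·158 − 8·24 = 440, so p = 55/26.
Then q = (24 − 8·(55/26))/4 = 23/13.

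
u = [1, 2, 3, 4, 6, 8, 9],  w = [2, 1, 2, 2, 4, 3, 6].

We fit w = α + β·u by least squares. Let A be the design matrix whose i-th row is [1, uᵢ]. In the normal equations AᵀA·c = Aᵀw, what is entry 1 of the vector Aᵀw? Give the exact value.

20

Entry 1 ↔ basis 1, so (Aᵀw)_{1} = Σᵢ wᵢ = (1)·(2) + (1)·(1) + (1)·(2) + (1)·(2) + (1)·(4) + (1)·(3) + (1)·(6) = 20.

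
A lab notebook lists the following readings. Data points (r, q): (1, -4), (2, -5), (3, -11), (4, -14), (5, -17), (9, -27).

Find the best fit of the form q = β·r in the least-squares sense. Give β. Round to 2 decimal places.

Compute the Gram sums: Σr·r = 136.
For Xᵀq: Σr·q = -431.
Normal equations: [[136]]·[β]ᵀ = [-431]ᵀ.
Hence β = -431 / 136 ≈ -3.16912.

β = -3.17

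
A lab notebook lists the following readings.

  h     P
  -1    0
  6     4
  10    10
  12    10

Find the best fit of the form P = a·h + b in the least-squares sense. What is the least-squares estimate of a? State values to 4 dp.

a = 0.8304

From the data, Σh·h = 281, Σh = 27, Σ1 = 4.
Moment sums: Σh·P = 244, ΣP = 24.
Normal equations: [[281, 27]; [27, 4]]·[a, b]ᵀ = [244, 24]ᵀ.
Eliminating b: 4·(row 1) − 27·(row 2) gives 395·a = 4·244 − 27·24 = 328, so a = 328/395.
Then b = (24 − 27·(328/395))/4 = 156/395.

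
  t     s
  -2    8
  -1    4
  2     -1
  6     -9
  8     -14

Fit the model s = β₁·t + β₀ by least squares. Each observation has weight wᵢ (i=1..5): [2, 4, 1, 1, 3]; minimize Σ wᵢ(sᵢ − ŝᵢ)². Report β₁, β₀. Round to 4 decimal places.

β₁ = -2.0683, β₀ = 2.6945

Compute the Gram sums: Σwᵢ·t·t = 244, Σwᵢ·t = 24, Σwᵢ·1 = 11.
And Σwᵢ·t·s = -440, Σwᵢ·s = -20.
XᵀWX·[β₁, β₀]ᵀ = XᵀWs becomes [[244, 24]; [24, 11]]·[β₁, β₀]ᵀ = [-440, -20]ᵀ.
det = 244·11 − 24² = 2108.
β₁ = ((-440)·11 − 24·(-20))/2108 = -1090/527; β₀ = (244·(-20) − 24·(-440))/2108 = 1420/527.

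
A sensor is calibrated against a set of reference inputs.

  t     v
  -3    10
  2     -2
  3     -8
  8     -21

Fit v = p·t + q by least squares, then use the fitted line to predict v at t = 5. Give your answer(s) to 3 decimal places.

XᵀX·[p, q]ᵀ = Xᵀv reads: 86·p + 10·q = -226;  10·p + 4·q = -21.
Eliminating q: 4·(row 1) − 10·(row 2) gives 244·p = 4·(-226) − 10·(-21) = -694, so p = -347/122.
Then q = ((-21) − 10·(-347/122))/4 = 227/122.
At t = 5: v̂ = (-347/122)·(5) + (227/122)·(1) = -754/61.

v̂ = -12.361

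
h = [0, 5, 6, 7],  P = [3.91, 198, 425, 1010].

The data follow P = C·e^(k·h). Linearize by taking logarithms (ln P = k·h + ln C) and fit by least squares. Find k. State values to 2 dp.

Taking logs, ln P = k·h + ln C, so regress ln P on h.
AᵀA = [[110.0000, 18.0000]; [18.0000, 4]], rhs = [111.1778, 19.6216]ᵀ  (here Σh = 18.0000, Σ(h)² = 110.0000, Σln P = 19.6216, Σh·ln P = 111.1778).
Slope k = (n·Σh·ln P − Σh·Σln P)/(n·Σ(h)² − (Σh)²) = (4·111.1778 − 18.0000·19.6216)/116.0000 = 0.78899; ln C = (Σln P − k·Σh)/n = 1.35496.

k = 0.79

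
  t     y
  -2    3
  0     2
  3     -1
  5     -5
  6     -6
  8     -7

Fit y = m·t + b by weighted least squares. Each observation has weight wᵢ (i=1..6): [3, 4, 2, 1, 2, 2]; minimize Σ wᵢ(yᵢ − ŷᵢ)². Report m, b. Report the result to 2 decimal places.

m = -1.10, b = 1.45

Normal-equation sums: Σwᵢ·t·t = 255, Σwᵢ·t = 33, Σwᵢ·1 = 14.
Moment sums: Σwᵢ·t·y = -233, Σwᵢ·y = -16.
det = 255·14 − 33² = 2481.
m = ((-233)·14 − 33·(-16))/2481 = -2734/2481; b = (255·(-16) − 33·(-233))/2481 = 1203/827.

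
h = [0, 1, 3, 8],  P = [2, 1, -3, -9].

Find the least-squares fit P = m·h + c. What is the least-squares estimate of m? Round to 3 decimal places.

m = -1.395

Forming XᵀX = [[74, 12]; [12, 4]] and XᵀP = [-80, -9]ᵀ gives XᵀX·[m, c]ᵀ = XᵀP.
det = 74·4 − 12² = 152.
m = ((-80)·4 − 12·(-9))/152 = -53/38; c = (74·(-9) − 12·(-80))/152 = 147/76.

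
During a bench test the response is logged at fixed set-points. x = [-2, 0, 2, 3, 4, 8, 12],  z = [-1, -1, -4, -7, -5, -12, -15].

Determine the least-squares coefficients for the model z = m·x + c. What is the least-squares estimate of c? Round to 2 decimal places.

The normal system AᵀA·[m, c]ᵀ = Aᵀz is [[241, 27]; [27, 7]]·[m, c]ᵀ = [-323, -45]ᵀ.
Determinant 241·7 − 27² = 958.
m = ((-323)·7 − 27·(-45))/958 = -523/479; c = (241·(-45) − 27·(-323))/958 = -1062/479.

c = -2.22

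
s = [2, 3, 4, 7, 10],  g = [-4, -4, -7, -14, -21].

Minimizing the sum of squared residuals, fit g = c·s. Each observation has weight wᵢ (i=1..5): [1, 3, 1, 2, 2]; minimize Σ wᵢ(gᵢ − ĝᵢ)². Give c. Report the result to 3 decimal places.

c = -1.994

Compute the Gram sums: Σwᵢ·s·s = 345.
Right-hand side: Σwᵢ·s·g = -688.
So XᵀWX·[c]ᵀ = XᵀWg: [[345]]·[c]ᵀ = [-688]ᵀ.
Hence c = -688 / 345 ≈ -1.9942.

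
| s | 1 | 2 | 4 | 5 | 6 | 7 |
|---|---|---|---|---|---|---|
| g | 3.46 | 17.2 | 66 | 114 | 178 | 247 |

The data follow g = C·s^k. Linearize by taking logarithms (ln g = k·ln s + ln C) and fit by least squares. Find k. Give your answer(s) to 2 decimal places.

Let Y = ln g. Fitting Y = k·ln s + ln C by least squares:
XᵀX = [[11.9895, 7.4265]; [7.4265, 6]], rhs = [35.4079, 23.7032]ᵀ  (here Σln s = 7.4265, Σ(ln s)² = 11.9895, Σln g = 23.7032, Σln s·ln g = 35.4079).
Slope k = (n·Σln s·ln g − Σln s·Σln g)/(n·Σ(ln s)² − (Σln s)²) = (6·35.4079 − 7.4265·23.7032)/16.7835 = 2.16967; ln C = (Σln g − k·Σln s)/n = 1.26501.

k = 2.17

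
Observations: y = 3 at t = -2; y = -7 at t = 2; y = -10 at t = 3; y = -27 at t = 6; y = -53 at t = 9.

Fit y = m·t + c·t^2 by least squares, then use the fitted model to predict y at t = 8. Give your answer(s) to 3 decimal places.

ŷ = -43.558

Sums needed: Σt·t = 134, Σt·t^2 = 972, Σt^2·t^2 = 7970.
Moment sums: Σt·y = -689, Σt^2·y = -5371.
Determinant 134·7970 − 972² = 123196.
m = ((-689)·7970 − 972·(-5371))/123196 = -135359/61598; c = (134·(-5371) − 972·(-689))/123196 = -25003/61598.
At t = 8: ŷ = (-135359/61598)·(8) + (-25003/61598)·(64) = -1341532/30799.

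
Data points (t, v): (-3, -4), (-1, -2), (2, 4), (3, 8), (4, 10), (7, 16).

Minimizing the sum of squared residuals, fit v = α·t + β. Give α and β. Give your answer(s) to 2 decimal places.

α = 2.09, β = 1.15

The normal equations are: 88·α + 12·β = 198;  12·α + 6·β = 32.
(Σt·t = 88, Σt = 12, Σ1 = 6, Σt·v = 198, Σv = 32.)
Determinant 88·6 − 12² = 384.
α = (198·6 − 12·32)/384 = 67/32; β = (88·32 − 12·198)/384 = 55/48.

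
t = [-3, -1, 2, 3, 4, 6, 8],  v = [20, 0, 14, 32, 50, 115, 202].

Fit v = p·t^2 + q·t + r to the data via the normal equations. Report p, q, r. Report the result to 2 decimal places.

p = 2.97, q = 1.63, r = -1.53

Compute the Gram sums: Σt^2·t^2 = 5827, Σt^2·t = 799, Σt^2 = 139, Σt·t = 139, Σt = 19, Σ1 = 7.
Right-hand side: Σt^2·v = 18392, Σt·v = 2570, Σv = 433.
MᵀM·[p, q, r]ᵀ = Mᵀv becomes [[5827, 799, 139]; [799, 139, 19]; [139, 19, 7]]·[p, q, r]ᵀ = [18392, 2570, 433]ᵀ.
Inverting the 3×3 Gram matrix, [p, q, r]ᵀ = [677/228, 1115/684, -523/342]ᵀ.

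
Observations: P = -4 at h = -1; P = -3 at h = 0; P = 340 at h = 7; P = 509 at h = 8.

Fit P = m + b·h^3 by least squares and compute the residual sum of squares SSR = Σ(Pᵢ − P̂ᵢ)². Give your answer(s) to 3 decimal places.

SSR = 0.000

Sums needed: Σ1 = 4, Σh^3 = 854, Σh^3·h^3 = 379794.
And ΣP = 842, Σh^3·P = 377232.
Determinant 4·379794 − 854² = 789860.
m = (842·379794 − 854·377232)/789860 = -3; b = (4·377232 − 854·842)/789860 = 1.
Residuals: 0, 0, 0, 0; SSR = 0.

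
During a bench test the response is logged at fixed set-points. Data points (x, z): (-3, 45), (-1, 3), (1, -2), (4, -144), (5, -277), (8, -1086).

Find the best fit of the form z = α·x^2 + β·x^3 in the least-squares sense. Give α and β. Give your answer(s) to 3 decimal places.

α = -1.064, β = -1.989

Compute the Gram sums: Σx^2·x^2 = 5060, Σx^2·x^3 = 36674, Σx^3·x^3 = 282596.
Moment sums: Σx^2·z = -78327, Σx^3·z = -601093.
MᵀM·[α, β]ᵀ = Mᵀz becomes [[5060, 36674]; [36674, 282596]]·[α, β]ᵀ = [-78327, -601093]ᵀ.
Determinant 5060·282596 − 36674² = 84953484.
α = ((-78327)·282596 − 36674·(-601093))/84953484 = -6458015/6068106; β = (5060·(-601093) − 36674·(-78327))/84953484 = -1097183/551646.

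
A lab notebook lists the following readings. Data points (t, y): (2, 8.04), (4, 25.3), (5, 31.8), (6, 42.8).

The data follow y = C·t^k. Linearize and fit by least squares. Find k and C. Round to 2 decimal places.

k = 1.52, C = 2.87

Taking logs, ln y = k·ln t + ln C, so regress ln y on ln t.
Σln t = 5.4806, Σ(ln t)² = 8.2030, Σln y = 12.5312, Σln t·ln y = 18.2223.
Equations: 8.2030·k + 5.4806·ln C = 18.2223;  5.4806·k + 4·ln C = 12.5312.
Slope k = (n·Σln t·ln y − Σln t·Σln y)/(n·Σ(ln t)² − (Σln t)²) = (4·18.2223 − 5.4806·12.5312)/2.7744 = 1.51739; ln C = (Σln y − k·Σln t)/n = 1.05374, so C = exp(1.05374) = 2.86836.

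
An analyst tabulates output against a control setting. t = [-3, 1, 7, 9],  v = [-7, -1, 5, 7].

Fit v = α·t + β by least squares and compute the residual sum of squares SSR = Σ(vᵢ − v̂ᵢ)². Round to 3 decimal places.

Sums needed: Σt·t = 140, Σt = 14, Σ1 = 4.
For Mᵀv: Σt·v = 118, Σv = 4.
So MᵀM·[α, β]ᵀ = Mᵀv: [[140, 14]; [14, 4]]·[α, β]ᵀ = [118, 4]ᵀ.
Determinant 140·4 − 14² = 364.
α = (118·4 − 14·4)/364 = 8/7; β = (140·4 − 14·118)/364 = -3.
Residuals: -4/7, 6/7, 0, -2/7; SSR = 8/7.

SSR = 1.143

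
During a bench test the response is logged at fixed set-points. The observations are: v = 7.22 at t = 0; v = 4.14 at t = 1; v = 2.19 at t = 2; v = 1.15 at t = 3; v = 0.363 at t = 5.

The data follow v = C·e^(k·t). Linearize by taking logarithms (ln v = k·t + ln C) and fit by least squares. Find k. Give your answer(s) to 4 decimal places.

k = -0.6038

With ln vᵢ as the transformed response and tᵢ as the regressor:
Over the data: Σt = 11.0000, Σ(t)² = 39.0000, Σln v = 3.3079, Σt·ln v = -1.6590.
Normal system: [[39.0000, 11.0000]; [11.0000, 5]]·[k, ln C]ᵀ = [-1.6590, 3.3079]ᵀ.
Solving (det = 74.0000): k = -0.60380, ln C = 1.98994.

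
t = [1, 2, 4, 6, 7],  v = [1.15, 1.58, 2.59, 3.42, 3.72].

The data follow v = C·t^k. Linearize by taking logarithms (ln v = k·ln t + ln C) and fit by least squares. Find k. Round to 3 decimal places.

k = 0.621

Let Y = ln v. Fitting Y = k·ln t + ln C by least squares:
XᵀX = [[9.3992, 5.8171]; [5.8171, 5]], rhs = [6.3959, 4.0922]ᵀ  (here Σln t = 5.8171, Σ(ln t)² = 9.3992, Σln v = 4.0922, Σln t·ln v = 6.3959).
Solving (det = 13.1574): k = 0.62132, ln C = 0.09559.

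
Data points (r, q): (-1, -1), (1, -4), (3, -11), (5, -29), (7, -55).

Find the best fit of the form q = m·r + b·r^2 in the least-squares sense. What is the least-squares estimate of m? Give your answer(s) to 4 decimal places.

m = -0.7959

Compute the Gram sums: Σr·r = 85, Σr·r^2 = 495, Σr^2·r^2 = 3109.
Right-hand side: Σr·q = -566, Σr^2·q = -3524.
AᵀA·[m, b]ᵀ = Aᵀq becomes [[85, 495]; [495, 3109]]·[m, b]ᵀ = [-566, -3524]ᵀ.
Eliminating b: 3109·(row 1) − 495·(row 2) gives 19240·m = 3109·(-566) − 495·(-3524) = -15314, so m = -589/740.
Then b = ((-3524) − 495·(-589/740))/3109 = -149/148.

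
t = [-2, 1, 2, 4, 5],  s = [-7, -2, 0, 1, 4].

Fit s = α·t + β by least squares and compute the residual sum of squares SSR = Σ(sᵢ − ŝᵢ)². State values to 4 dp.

Compute the Gram sums: Σt·t = 50, Σt = 10, Σ1 = 5.
Right-hand side: Σt·s = 36, Σs = -4.
AᵀA·[α, β]ᵀ = Aᵀs becomes [[50, 10]; [10, 5]]·[α, β]ᵀ = [36, -4]ᵀ.
Δ = 50·5 − 10² = 150.
α = (36·5 − 10·(-4))/150 = 22/15; β = (50·(-4) − 10·36)/150 = -56/15.
Residuals: -1/3, 4/15, 4/5, -17/15, 2/5; SSR = 34/15.

SSR = 2.2667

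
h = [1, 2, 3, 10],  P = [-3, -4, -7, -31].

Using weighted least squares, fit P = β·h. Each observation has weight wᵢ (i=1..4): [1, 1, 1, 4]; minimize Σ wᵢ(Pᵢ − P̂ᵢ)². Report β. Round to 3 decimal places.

Forming XᵀWX = [[414]] and XᵀWP = [-1272]ᵀ gives XᵀWX·[β]ᵀ = XᵀWP.
Hence β = -1272 / 414 ≈ -3.07246.

β = -3.072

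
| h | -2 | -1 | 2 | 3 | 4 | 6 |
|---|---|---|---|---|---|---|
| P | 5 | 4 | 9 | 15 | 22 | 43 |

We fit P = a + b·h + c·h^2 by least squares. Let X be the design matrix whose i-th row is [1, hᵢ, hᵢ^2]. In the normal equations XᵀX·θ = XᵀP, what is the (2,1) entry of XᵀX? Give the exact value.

Row 2 ↔ basis h, column 1 ↔ basis 1, so (XᵀX)_{2,1} = Σᵢ h = (-2)·(1) + (-1)·(1) + (2)·(1) + (3)·(1) + (4)·(1) + (6)·(1) = 12.

12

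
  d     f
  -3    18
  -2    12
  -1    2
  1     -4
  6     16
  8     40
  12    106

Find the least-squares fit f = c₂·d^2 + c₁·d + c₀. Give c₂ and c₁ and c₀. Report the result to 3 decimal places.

Normal-equation sums: Σd^2·d^2 = 26227, Σd^2·d = 2421, Σd^2 = 259, Σd·d = 259, Σd = 21, Σ1 = 7.
And Σd^2·f = 18608, Σd·f = 1604, Σf = 190.
Normal equations: [[26227, 2421, 259]; [2421, 259, 21]; [259, 21, 7]]·[c₂, c₁, c₀]ᵀ = [18608, 1604, 190]ᵀ.
Row-reducing yields c₂ = 35587/34968, c₁ = -38007/11656, c₀ = -22334/30597.

c₂ = 1.018, c₁ = -3.261, c₀ = -0.730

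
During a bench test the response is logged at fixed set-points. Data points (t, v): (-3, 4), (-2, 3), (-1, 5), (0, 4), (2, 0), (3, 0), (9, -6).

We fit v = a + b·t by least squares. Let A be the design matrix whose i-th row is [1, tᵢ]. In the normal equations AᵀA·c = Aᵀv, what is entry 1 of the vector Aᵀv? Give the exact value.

10

Entry 1 ↔ basis 1, so (Aᵀv)_{1} = Σᵢ vᵢ = (1)·(4) + (1)·(3) + (1)·(5) + (1)·(4) + (1)·(0) + (1)·(0) + (1)·(-6) = 10.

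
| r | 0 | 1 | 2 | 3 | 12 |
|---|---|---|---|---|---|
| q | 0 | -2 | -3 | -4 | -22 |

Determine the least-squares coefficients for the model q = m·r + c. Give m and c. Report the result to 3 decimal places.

The normal equations are: 158·m + 18·c = -284;  18·m + 5·c = -31.
(Σr·r = 158, Σr = 18, Σ1 = 5, Σr·q = -284, Σq = -31.)
Determinant 158·5 − 18² = 466.
m = ((-284)·5 − 18·(-31))/466 = -431/233; c = (158·(-31) − 18·(-284))/466 = 107/233.

m = -1.850, c = 0.459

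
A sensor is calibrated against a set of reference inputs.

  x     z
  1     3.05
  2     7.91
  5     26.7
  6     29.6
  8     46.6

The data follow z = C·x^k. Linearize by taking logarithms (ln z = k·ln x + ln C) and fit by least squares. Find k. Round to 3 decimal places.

Linearized form: ln z = k·ln x + ln C. From the 5 transformed points,
Over the data: Σln x = 6.1738, Σ(ln x)² = 10.6052, Σln z = 13.6973, Σln x·ln z = 20.7784.
Normal system: [[10.6052, 6.1738]; [6.1738, 5]]·[k, ln C]ᵀ = [20.7784, 13.6973]ᵀ.
Slope k = (n·Σln x·ln z − Σln x·Σln z)/(n·Σ(ln x)² − (Σln x)²) = (5·20.7784 − 6.1738·13.6973)/14.9105 = 1.29627; ln C = (Σln z − k·Σln x)/n = 1.13889.

k = 1.296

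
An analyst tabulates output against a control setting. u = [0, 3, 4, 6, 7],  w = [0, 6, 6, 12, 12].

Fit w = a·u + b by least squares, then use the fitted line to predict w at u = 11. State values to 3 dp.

ŵ = 19.800

Sums needed: Σu·u = 110, Σu = 20, Σ1 = 5.
Moment sums: Σu·w = 198, Σw = 36.
Δ = 110·5 − 20² = 150.
a = (198·5 − 20·36)/150 = 9/5; b = (110·36 − 20·198)/150 = 0.
At u = 11: ŵ = (9/5)·(11) + (0)·(1) = 99/5.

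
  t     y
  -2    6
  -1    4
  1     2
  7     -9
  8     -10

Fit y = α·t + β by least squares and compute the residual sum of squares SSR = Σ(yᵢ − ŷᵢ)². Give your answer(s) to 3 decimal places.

SSR = 1.080

Setting ∂/∂α … = 0 gives: 119·α + 13·β = -157;  13·α + 5·β = -7.
Δ = 119·5 − 13² = 426.
α = ((-157)·5 − 13·(-7))/426 = -347/213; β = (119·(-7) − 13·(-157))/426 = 604/213.
Residuals: -20/213, -33/71, 169/213, -92/213, 14/71; SSR = 230/213.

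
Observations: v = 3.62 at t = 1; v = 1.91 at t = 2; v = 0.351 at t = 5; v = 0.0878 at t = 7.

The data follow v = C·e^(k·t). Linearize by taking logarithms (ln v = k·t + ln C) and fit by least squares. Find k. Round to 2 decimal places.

Linearized form: ln v = k·t + ln C. From the 4 transformed points,
Sums: Σt = 15.0000, Σ(t)² = 79.0000, Σln v = -1.5461, Σt·ln v = -19.6830.
Normal system: [[79.0000, 15.0000]; [15.0000, 4]]·[k, ln C]ᵀ = [-19.6830, -1.5461]ᵀ.
Solving (det = 91.0000): k = -0.61034, ln C = 1.90225.

k = -0.61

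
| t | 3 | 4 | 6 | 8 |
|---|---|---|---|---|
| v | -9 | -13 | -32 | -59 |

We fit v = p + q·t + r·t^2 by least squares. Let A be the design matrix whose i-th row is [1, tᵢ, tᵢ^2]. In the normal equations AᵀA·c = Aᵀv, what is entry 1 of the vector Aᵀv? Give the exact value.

Entry 1 ↔ basis 1, so (Aᵀv)_{1} = Σᵢ vᵢ = (1)·(-9) + (1)·(-13) + (1)·(-32) + (1)·(-59) = -113.

-113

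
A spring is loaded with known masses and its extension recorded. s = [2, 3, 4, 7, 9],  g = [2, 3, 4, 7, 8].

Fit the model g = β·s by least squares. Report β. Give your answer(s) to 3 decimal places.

Sums needed: Σs·s = 159.
And Σs·g = 150.
So MᵀM·[β]ᵀ = Mᵀg: [[159]]·[β]ᵀ = [150]ᵀ.
Hence β = 150 / 159 ≈ 0.943396.

β = 0.943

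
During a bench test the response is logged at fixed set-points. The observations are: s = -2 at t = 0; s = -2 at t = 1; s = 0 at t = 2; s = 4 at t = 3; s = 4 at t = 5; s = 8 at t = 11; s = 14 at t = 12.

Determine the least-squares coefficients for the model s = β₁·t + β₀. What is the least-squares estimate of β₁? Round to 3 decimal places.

Normal-equation sums: Σt·t = 304, Σt = 34, Σ1 = 7.
Right-hand side: Σt·s = 286, Σs = 26.
Normal equations: [[304, 34]; [34, 7]]·[β₁, β₀]ᵀ = [286, 26]ᵀ.
Eliminating β₀: 7·(row 1) − 34·(row 2) gives 972·β₁ = 7·286 − 34·26 = 1118, so β₁ = 559/486.
Then β₀ = (26 − 34·(559/486))/7 = -455/243.

β₁ = 1.150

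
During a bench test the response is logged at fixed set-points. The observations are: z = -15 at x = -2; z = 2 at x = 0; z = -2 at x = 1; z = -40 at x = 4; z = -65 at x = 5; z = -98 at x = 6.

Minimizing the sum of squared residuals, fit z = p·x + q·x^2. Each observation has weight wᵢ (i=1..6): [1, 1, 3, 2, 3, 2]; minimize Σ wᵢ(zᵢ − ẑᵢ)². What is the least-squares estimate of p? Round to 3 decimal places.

p = 1.815

Normal-equation sums: Σwᵢ·x·x = 186, Σwᵢ·x·x^2 = 930, Σwᵢ·x^2·x^2 = 4998.
Moment sums: Σwᵢ·x·z = -2447, Σwᵢ·x^2·z = -13277.
AᵀWA·[p, q]ᵀ = AᵀWz becomes [[186, 930]; [930, 4998]]·[p, q]ᵀ = [-2447, -13277]ᵀ.
Determinant 186·4998 − 930² = 64728.
p = ((-2447)·4998 − 930·(-13277))/64728 = 1632/899; q = (186·(-13277) − 930·(-2447))/64728 = -521/174.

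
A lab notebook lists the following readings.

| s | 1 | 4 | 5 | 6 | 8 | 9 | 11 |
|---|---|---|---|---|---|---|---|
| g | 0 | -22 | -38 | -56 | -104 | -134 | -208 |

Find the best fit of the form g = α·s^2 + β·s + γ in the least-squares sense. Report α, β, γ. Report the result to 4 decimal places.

Normal-equation sums: Σs^2·s^2 = 27476, Σs^2·s = 2978, Σs^2 = 344, Σs·s = 344, Σs = 44, Σ1 = 7.
Right-hand side: Σs^2·g = -45996, Σs·g = -4940, Σg = -562.
Normal equations: [[27476, 2978, 344]; [2978, 344, 44]; [344, 44, 7]]·[α, β, γ]ᵀ = [-45996, -4940, -562]ᵀ.
Row-reducing yields α = -159466/82929, β = 198166/82929, γ = -22338/27643.

α = -1.9229, β = 2.3896, γ = -0.8081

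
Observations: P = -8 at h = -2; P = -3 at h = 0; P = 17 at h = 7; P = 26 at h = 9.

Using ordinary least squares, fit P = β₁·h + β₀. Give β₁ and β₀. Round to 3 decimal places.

AᵀA·[β₁, β₀]ᵀ = AᵀP reads: 134·β₁ + 14·β₀ = 369;  14·β₁ + 4·β₀ = 32.
(Σh·h = 134, Σh = 14, Σ1 = 4, Σh·P = 369, ΣP = 32.)
Δ = 134·4 − 14² = 340.
β₁ = (369·4 − 14·32)/340 = 257/85; β₀ = (134·32 − 14·369)/340 = -439/170.

β₁ = 3.024, β₀ = -2.582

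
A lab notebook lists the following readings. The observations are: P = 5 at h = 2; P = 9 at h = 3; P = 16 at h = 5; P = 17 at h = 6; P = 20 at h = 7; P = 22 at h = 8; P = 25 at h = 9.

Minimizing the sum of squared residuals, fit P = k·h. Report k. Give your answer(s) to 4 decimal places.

k = 2.8358

Compute the Gram sums: Σh·h = 268.
Right-hand side: Σh·P = 760.
Hence k = 760 / 268 ≈ 2.83582.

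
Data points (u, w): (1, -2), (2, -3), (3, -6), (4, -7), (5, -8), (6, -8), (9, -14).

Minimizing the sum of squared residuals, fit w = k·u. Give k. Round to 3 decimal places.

With design matrix A, AᵀA = [[172]] and Aᵀw = [-268]ᵀ.
Hence k = -268 / 172 ≈ -1.55814.

k = -1.558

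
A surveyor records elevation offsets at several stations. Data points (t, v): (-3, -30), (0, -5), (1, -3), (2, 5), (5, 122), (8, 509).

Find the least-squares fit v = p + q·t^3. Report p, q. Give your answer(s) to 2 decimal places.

p = -3.65, q = 1.00

With design matrix A, AᵀA = [[6, 619]; [619, 278563]] and Aᵀv = [598, 276705]ᵀ.
Eliminating q: 278563·(row 1) − 619·(row 2) gives 1288217·p = 278563·598 − 619·276705 = -4699721, so p = -4699721/1288217.
Then q = (276705 − 619·(-4699721/1288217))/278563 = 1290068/1288217.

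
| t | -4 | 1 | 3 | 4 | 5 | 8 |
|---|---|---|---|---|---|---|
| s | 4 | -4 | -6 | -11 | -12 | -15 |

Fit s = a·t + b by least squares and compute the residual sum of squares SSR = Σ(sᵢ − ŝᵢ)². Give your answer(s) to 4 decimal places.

SSR = 7.6419

Forming MᵀM = [[131, 17]; [17, 6]] and Mᵀs = [-262, -44]ᵀ gives MᵀM·[a, b]ᵀ = Mᵀs.
Δ = 131·6 − 17² = 497.
a = ((-262)·6 − 17·(-44))/497 = -824/497; b = (131·(-44) − 17·(-262))/497 = -1310/497.
Residuals: 2/497, 146/497, 800/497, -123/71, -534/497, 447/497; SSR = 3798/497.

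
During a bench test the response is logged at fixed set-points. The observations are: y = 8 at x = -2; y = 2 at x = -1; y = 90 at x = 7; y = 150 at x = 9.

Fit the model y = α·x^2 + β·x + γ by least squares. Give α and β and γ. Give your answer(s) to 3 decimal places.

The normal equations are: 8979·α + 1063·β + 135·γ = 16594;  1063·α + 135·β + 13·γ = 1962;  135·α + 13·β + 4·γ = 250.
(Σx^2·x^2 = 8979, Σx^2·x = 1063, Σx^2 = 135, Σx·x = 135, Σx = 13, Σ1 = 4, Σx^2·y = 16594, Σx·y = 1962, Σy = 250.)
Inverting the 3×3 Gram matrix, [α, β, γ]ᵀ = [19470/10261, -3872/10261, -3216/10261]ᵀ.

α = 1.897, β = -0.377, γ = -0.313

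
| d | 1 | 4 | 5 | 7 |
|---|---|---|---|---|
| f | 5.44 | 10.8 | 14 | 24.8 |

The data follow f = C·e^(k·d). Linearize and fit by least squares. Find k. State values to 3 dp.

k = 0.251

Linearized form: ln f = k·d + ln C. From the 4 transformed points,
AᵀA = [[91.0000, 17.0000]; [17.0000, 4]], rhs = [46.8832, 9.9232]ᵀ  (here Σd = 17.0000, Σ(d)² = 91.0000, Σln f = 9.9232, Σd·ln f = 46.8832).
Slope k = (n·Σd·ln f − Σd·Σln f)/(n·Σ(d)² − (Σd)²) = (4·46.8832 − 17.0000·9.9232)/75.0000 = 0.25117; ln C = (Σln f − k·Σd)/n = 1.41333.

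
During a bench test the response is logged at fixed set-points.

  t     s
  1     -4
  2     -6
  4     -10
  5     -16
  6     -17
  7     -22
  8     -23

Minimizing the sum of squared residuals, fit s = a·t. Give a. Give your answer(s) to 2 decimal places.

The normal system AᵀA·[a]ᵀ = Aᵀs is [[195]]·[a]ᵀ = [-576]ᵀ.
Hence a = -576 / 195 ≈ -2.95385.

a = -2.95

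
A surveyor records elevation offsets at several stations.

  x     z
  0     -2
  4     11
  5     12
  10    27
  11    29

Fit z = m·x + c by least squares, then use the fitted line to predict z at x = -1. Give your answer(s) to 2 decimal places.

ẑ = -4.32

Sums needed: Σx·x = 262, Σx = 30, Σ1 = 5.
And Σx·z = 693, Σz = 77.
So AᵀA·[m, c]ᵀ = Aᵀz: [[262, 30]; [30, 5]]·[m, c]ᵀ = [693, 77]ᵀ.
Determinant 262·5 − 30² = 410.
m = (693·5 − 30·77)/410 = 231/82; c = (262·77 − 30·693)/410 = -308/205.
At x = -1: ẑ = (231/82)·(-1) + (-308/205)·(1) = -1771/410.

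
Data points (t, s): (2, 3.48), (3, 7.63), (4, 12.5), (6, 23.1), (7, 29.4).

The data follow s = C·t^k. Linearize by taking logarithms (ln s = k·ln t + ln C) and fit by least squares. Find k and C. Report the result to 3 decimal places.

Taking logs, ln s = k·ln t + ln C, so regress ln s on ln t.
Σln t = 6.9157, Σ(ln t)² = 10.6062, Σln s = 12.3257, Σln t·ln s = 18.8032.
Equations: 10.6062·k + 6.9157·ln C = 18.8032;  6.9157·k + 5·ln C = 12.3257.
Δ = 10.6062·5 − (6.9157)² = 5.2037; k = (18.8032·5 − 6.9157·12.3257)/5.2037 = 1.68631, ln C = (10.6062·12.3257 − 6.9157·18.8032)/5.2037 = 0.13273, so C = exp(0.13273) = 1.14194.

k = 1.686, C = 1.142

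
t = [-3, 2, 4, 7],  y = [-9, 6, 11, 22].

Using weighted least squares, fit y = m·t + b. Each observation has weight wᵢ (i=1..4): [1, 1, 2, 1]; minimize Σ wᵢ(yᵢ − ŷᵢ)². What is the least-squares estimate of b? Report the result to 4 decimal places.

Compute the Gram sums: Σwᵢ·t·t = 94, Σwᵢ·t = 14, Σwᵢ·1 = 5.
Moment sums: Σwᵢ·t·y = 281, Σwᵢ·y = 41.
MᵀWM·[m, b]ᵀ = MᵀWy becomes [[94, 14]; [14, 5]]·[m, b]ᵀ = [281, 41]ᵀ.
Δ = 94·5 − 14² = 274.
m = (281·5 − 14·41)/274 = 831/274; b = (94·41 − 14·281)/274 = -40/137.

b = -0.2920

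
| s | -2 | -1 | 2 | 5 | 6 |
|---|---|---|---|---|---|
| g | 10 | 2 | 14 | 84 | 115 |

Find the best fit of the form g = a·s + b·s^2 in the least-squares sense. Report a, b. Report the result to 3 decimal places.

a = 1.215, b = 3.032

Forming MᵀM = [[70, 340]; [340, 1954]] and Mᵀg = [1116, 6338]ᵀ gives MᵀM·[a, b]ᵀ = Mᵀg.
Eliminating b: 1954·(row 1) − 340·(row 2) gives 21180·a = 1954·1116 − 340·6338 = 25744, so a = 6436/5295.
Then b = (6338 − 340·(6436/5295))/1954 = 3211/1059.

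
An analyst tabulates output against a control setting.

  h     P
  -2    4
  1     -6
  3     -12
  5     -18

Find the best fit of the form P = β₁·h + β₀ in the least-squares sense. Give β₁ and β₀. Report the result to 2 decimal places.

Forming AᵀA = [[39, 7]; [7, 4]] and AᵀP = [-140, -32]ᵀ gives AᵀA·[β₁, β₀]ᵀ = AᵀP.
Δ = 39·4 − 7² = 107.
β₁ = ((-140)·4 − 7·(-32))/107 = -336/107; β₀ = (39·(-32) − 7·(-140))/107 = -268/107.

β₁ = -3.14, β₀ = -2.50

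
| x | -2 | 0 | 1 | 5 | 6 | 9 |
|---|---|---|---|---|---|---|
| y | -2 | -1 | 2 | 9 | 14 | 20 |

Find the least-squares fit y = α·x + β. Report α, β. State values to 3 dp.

α = 2.096, β = 0.363

Normal-equation sums: Σx·x = 147, Σx = 19, Σ1 = 6.
Moment sums: Σx·y = 315, Σy = 42.
So AᵀA·[α, β]ᵀ = Aᵀy: [[147, 19]; [19, 6]]·[α, β]ᵀ = [315, 42]ᵀ.
Eliminating β: 6·(row 1) − 19·(row 2) gives 521·α = 6·315 − 19·42 = 1092, so α = 1092/521.
Then β = (42 − 19·(1092/521))/6 = 189/521.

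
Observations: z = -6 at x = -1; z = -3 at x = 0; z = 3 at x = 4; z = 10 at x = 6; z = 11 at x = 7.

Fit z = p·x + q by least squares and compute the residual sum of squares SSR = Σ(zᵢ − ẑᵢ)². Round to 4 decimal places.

SSR = 4.6260

From the data, Σx·x = 102, Σx = 16, Σ1 = 5.
For Mᵀz: Σx·z = 155, Σz = 15.
Determinant 102·5 − 16² = 254.
p = (155·5 − 16·15)/254 = 535/254; q = (102·15 − 16·155)/254 = -475/127.
Residuals: -39/254, 94/127, -214/127, 140/127, -1/254; SSR = 1175/254.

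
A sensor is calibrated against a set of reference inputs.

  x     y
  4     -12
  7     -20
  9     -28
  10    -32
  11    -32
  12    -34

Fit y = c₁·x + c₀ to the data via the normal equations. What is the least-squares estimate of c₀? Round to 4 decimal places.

c₀ = -0.6926

Compute the Gram sums: Σx·x = 511, Σx = 53, Σ1 = 6.
Right-hand side: Σx·y = -1520, Σy = -158.
Normal equations: [[511, 53]; [53, 6]]·[c₁, c₀]ᵀ = [-1520, -158]ᵀ.
Δ = 511·6 − 53² = 257.
c₁ = ((-1520)·6 − 53·(-158))/257 = -746/257; c₀ = (511·(-158) − 53·(-1520))/257 = -178/257.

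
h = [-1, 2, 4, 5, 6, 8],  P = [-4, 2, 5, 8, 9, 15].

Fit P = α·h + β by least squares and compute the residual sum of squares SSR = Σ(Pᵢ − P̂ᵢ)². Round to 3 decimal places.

SSR = 2.753

Forming XᵀX = [[146, 24]; [24, 6]] and XᵀP = [242, 35]ᵀ gives XᵀX·[α, β]ᵀ = XᵀP.
Δ = 146·6 − 24² = 300.
α = (242·6 − 24·35)/300 = 51/25; β = (146·35 − 24·242)/300 = -349/150.
Residuals: 11/30, 37/150, -5/6, 19/150, -137/150, 151/150; SSR = 413/150.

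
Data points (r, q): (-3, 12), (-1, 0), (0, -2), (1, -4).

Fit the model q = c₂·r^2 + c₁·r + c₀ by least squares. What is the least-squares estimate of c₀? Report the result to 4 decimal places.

c₀ = -2.5818

Forming MᵀM = [[83, -27, 11]; [-27, 11, -3]; [11, -3, 4]] and Mᵀq = [104, -40, 6]ᵀ gives MᵀM·[c₂, c₁, c₀]ᵀ = Mᵀq.
Row-reducing yields c₂ = 10/11, c₁ = -116/55, c₀ = -142/55.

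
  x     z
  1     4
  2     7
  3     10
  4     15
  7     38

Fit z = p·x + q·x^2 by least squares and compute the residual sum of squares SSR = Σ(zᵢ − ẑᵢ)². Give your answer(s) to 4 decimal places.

From the data, Σx·x = 79, Σx·x^2 = 443, Σx^2·x^2 = 2755.
Right-hand side: Σx·z = 374, Σx^2·z = 2224.
So MᵀM·[p, q]ᵀ = Mᵀz: [[79, 443]; [443, 2755]]·[p, q]ᵀ = [374, 2224]ᵀ.
Δ = 79·2755 − 443² = 21396.
p = (374·2755 − 443·2224)/21396 = 7523/3566; q = (79·2224 − 443·374)/21396 = 1669/3566.
Residuals: 2536/1783, 1620/1783, -965/1783, -1653/1783, 533/1783; SSR = 7293/1783.

SSR = 4.0903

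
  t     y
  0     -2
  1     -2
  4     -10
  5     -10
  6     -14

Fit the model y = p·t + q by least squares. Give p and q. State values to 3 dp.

p = -2.030, q = -1.104

The normal equations are: 78·p + 16·q = -176;  16·p + 5·q = -38.
Determinant 78·5 − 16² = 134.
p = ((-176)·5 − 16·(-38))/134 = -136/67; q = (78·(-38) − 16·(-176))/134 = -74/67.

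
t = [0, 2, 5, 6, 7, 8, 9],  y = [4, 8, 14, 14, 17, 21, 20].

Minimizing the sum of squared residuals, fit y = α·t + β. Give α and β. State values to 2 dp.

α = 1.88, β = 4.08

Normal-equation sums: Σt·t = 259, Σt = 37, Σ1 = 7.
Right-hand side: Σt·y = 637, Σy = 98.
Determinant 259·7 − 37² = 444.
α = (637·7 − 37·98)/444 = 833/444; β = (259·98 − 37·637)/444 = 49/12.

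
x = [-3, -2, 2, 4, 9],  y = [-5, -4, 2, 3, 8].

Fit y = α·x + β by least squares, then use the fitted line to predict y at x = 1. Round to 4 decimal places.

Setting ∂/∂α … = 0 gives: 114·α + 10·β = 111;  10·α + 5·β = 4.
(Σx·x = 114, Σx = 10, Σ1 = 5, Σx·y = 111, Σy = 4.)
Determinant 114·5 − 10² = 470.
α = (111·5 − 10·4)/470 = 103/94; β = (114·4 − 10·111)/470 = -327/235.
At x = 1: ŷ = (103/94)·(1) + (-327/235)·(1) = -139/470.

ŷ = -0.2957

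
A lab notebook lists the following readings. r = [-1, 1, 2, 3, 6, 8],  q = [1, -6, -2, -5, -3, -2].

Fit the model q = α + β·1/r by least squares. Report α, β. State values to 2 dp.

α = -2.22, β = -3.30

The normal system MᵀM·[α, β]ᵀ = Mᵀq is [[6, 9/8]; [9/8, 1385/576]]·[α, β]ᵀ = [-17, -125/12]ᵀ.
Determinant 6·(1385/576) − (9/8)² = 2527/192.
α = ((-17)·(1385/576) − (9/8)·(-125/12))/(2527/192) = -16795/7581; β = (6·(-125/12) − (9/8)·(-17))/(2527/192) = -8328/2527.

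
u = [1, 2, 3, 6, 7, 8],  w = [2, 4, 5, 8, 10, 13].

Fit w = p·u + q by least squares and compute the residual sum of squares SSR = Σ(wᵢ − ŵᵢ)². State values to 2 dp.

SSR = 2.94

The normal equations are: 163·p + 27·q = 247;  27·p + 6·q = 42.
(Σu·u = 163, Σu = 27, Σ1 = 6, Σu·w = 247, Σw = 42.)
Δ = 163·6 − 27² = 249.
p = (247·6 − 27·42)/249 = 116/83; q = (163·42 − 27·247)/249 = 59/83.
Residuals: -9/83, 41/83, 8/83, -91/83, -41/83, 92/83; SSR = 244/83.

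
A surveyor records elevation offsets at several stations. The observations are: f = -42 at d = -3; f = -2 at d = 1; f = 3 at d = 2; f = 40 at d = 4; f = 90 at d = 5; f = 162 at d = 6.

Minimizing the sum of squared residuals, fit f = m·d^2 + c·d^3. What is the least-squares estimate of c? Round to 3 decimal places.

c = 1.014

Setting ∂/∂m … = 0 gives: 2275·m + 11715·c = 8354;  11715·m + 67171·c = 49958.
Δ = 2275·67171 − 11715² = 15572800.
m = (8354·67171 − 11715·49958)/15572800 = -6027859/3893200; c = (2275·49958 − 11715·8354)/15572800 = 789367/778640.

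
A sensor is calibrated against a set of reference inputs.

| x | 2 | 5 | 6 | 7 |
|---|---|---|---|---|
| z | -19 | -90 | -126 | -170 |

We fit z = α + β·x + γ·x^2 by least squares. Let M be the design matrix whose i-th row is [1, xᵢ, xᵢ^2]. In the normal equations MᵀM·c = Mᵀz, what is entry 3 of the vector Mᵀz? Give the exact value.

Entry 3 ↔ basis x^2, so (Mᵀz)_{3} = Σᵢ (x^2)·zᵢ = (4)·(-19) + (25)·(-90) + (36)·(-126) + (49)·(-170) = -15192.

-15192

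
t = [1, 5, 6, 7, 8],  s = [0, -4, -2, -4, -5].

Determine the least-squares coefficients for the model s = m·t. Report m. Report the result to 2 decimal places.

XᵀX·[m]ᵀ = Xᵀs reads: 175·m = -100.
(Σt·t = 175, Σt·s = -100.)
m = (-100)/175 = -0.571429.

m = -0.57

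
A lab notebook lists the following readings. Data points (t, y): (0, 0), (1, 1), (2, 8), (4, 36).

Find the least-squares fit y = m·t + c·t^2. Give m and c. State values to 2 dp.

The normal equations are: 21·m + 73·c = 161;  73·m + 273·c = 609.
det = 21·273 − 73² = 404.
m = (161·273 − 73·609)/404 = -126/101; c = (21·609 − 73·161)/404 = 259/101.

m = -1.25, c = 2.56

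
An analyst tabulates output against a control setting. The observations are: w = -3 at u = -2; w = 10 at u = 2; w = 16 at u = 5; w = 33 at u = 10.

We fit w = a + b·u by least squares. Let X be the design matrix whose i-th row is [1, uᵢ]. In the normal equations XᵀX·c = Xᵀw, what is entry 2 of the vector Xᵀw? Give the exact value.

436

Entry 2 ↔ basis u, so (Xᵀw)_{2} = Σᵢ (u)·wᵢ = (-2)·(-3) + (2)·(10) + (5)·(16) + (10)·(33) = 436.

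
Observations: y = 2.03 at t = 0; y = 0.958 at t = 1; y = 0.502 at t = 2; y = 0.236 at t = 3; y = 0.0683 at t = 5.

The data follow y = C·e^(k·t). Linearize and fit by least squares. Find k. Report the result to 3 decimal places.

k = -0.678

Taking logs, ln y = k·t + ln C, so regress ln y on t.
Sums: Σt = 11.0000, Σ(t)² = 39.0000, Σln y = -4.1518, Σt·ln y = -19.1722.
Normal system: [[39.0000, 11.0000]; [11.0000, 5]]·[k, ln C]ᵀ = [-19.1722, -4.1518]ᵀ.
Solving (det = 74.0000): k = -0.67826, ln C = 0.66182.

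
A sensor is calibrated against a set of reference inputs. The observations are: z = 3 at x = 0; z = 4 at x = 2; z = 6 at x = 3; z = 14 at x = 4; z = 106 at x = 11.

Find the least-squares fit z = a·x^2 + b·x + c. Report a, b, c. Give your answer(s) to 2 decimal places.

a = 0.98, b = -1.41, c = 2.79

Sums needed: Σx^2·x^2 = 14994, Σx^2·x = 1430, Σx^2 = 150, Σx·x = 150, Σx = 20, Σ1 = 5.
And Σx^2·z = 13120, Σx·z = 1248, Σz = 133.
MᵀM·[a, b, c]ᵀ = Mᵀz becomes [[14994, 1430, 150]; [1430, 150, 20]; [150, 20, 5]]·[a, b, c]ᵀ = [13120, 1248, 133]ᵀ.
Row-reducing yields a = 2241/2284, b = -16049/11420, c = 15909/5710.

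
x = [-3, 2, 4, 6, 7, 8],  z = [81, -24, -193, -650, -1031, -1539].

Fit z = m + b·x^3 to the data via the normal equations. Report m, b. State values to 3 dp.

m = -0.311, b = -3.005

The normal system AᵀA·[m, b]ᵀ = Aᵀz is [[6, 1116]; [1116, 431338]]·[m, b]ᵀ = [-3356, -1296732]ᵀ.
Determinant 6·431338 − 1116² = 1342572.
m = ((-3356)·431338 − 1116·(-1296732))/1342572 = -104354/335643; b = (6·(-1296732) − 1116·(-3356))/1342572 = -336258/111881.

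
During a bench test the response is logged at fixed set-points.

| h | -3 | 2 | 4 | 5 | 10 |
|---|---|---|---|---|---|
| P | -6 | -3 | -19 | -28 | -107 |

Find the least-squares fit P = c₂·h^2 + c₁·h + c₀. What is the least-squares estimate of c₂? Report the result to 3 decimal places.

c₂ = -1.010

With design matrix M, MᵀM = [[10978, 1170, 154]; [1170, 154, 18]; [154, 18, 5]] and MᵀP = [-11770, -1274, -163]ᵀ.
Solving the 3×3 system (Gaussian elimination) gives c₂ = -55945/55369, c₁ = -40469/55369, c₀ = 63765/55369.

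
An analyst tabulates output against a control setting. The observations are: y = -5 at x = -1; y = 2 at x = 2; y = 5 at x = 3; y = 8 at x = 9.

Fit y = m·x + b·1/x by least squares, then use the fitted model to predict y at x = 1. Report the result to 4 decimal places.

ŷ = 4.5983

AᵀA·[m, b]ᵀ = Aᵀy reads: 95·m + 4·b = 96;  4·m + (445/324)·b = 77/9.
(Σx·x = 95, Σx·1/x = 4, Σ1/x·1/x = 445/324, Σx·y = 96, Σ1/x·y = 77/9.)
Eliminating b: (445/324)·(row 1) − 4·(row 2) gives (37091/324)·m = (445/324)·96 − 4·(77/9) = 2636/27, so m = 31632/37091.
Then b = ((77/9) − 4·(31632/37091))/(445/324) = 138924/37091.
At x = 1: ŷ = (31632/37091)·(1) + (138924/37091)·(1) = 170556/37091.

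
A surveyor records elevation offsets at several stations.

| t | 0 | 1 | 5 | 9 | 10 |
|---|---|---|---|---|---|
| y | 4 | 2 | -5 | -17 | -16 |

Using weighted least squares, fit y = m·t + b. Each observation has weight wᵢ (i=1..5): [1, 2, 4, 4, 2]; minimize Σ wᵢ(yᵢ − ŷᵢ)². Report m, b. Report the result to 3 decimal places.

Sums needed: Σwᵢ·t·t = 626, Σwᵢ·t = 78, Σwᵢ·1 = 13.
Right-hand side: Σwᵢ·t·y = -1028, Σwᵢ·y = -112.
det = 626·13 − 78² = 2054.
m = ((-1028)·13 − 78·(-112))/2054 = -178/79; b = (626·(-112) − 78·(-1028))/2054 = 5036/1027.

m = -2.253, b = 4.904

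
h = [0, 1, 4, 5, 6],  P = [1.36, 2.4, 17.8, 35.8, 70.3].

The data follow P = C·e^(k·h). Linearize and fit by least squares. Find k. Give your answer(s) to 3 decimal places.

k = 0.662

Linearized form: ln P = k·h + ln C. From the 5 transformed points,
AᵀA = [[78.0000, 16.0000]; [16.0000, 5]], rhs = [55.7986, 11.8929]ᵀ  (here Σh = 16.0000, Σ(h)² = 78.0000, Σln P = 11.8929, Σh·ln P = 55.7986).
Δ = 78.0000·5 − (16.0000)² = 134.0000; k = (55.7986·5 − 16.0000·11.8929)/134.0000 = 0.66199, ln C = (78.0000·11.8929 − 16.0000·55.7986)/134.0000 = 0.26019.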